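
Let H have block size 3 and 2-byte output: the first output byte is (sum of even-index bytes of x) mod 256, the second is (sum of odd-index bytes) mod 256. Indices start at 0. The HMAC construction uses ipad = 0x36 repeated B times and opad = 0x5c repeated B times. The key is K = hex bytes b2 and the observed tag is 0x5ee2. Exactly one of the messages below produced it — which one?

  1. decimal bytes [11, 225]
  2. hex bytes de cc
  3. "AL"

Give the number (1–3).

Key hex bytes b2 is 1 byte ≤ B = 3; zero-pad to 3 bytes: K' = b2 00 00.
K' ⊕ ipad = 84 36 36; K' ⊕ opad = ee 5c 5c.
m1: inner = H(84 36 36 0b e1) = 9b 41; tag = H(ee 5c 5c 9b 41) = 8bf7
m2: inner = H(84 36 36 de cc) = 86 14; tag = H(ee 5c 5c 86 14) = 5ee2 ← matches
m3: inner = H(84 36 36 41 4c) = 06 77; tag = H(ee 5c 5c 06 77) = c162

2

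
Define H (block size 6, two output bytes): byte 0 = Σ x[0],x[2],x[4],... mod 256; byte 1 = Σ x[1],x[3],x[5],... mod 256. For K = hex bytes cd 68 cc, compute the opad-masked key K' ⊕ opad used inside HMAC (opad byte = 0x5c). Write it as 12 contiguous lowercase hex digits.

9134905c5c5c

Key hex bytes cd 68 cc is 3 bytes ≤ B = 6; zero-pad to 6 bytes: K' = cd 68 cc 00 00 00.
XOR each byte with 0x5c: cd⊕5c=91, 68⊕5c=34, cc⊕5c=90, 00⊕5c=5c, 00⊕5c=5c, 00⊕5c=5c.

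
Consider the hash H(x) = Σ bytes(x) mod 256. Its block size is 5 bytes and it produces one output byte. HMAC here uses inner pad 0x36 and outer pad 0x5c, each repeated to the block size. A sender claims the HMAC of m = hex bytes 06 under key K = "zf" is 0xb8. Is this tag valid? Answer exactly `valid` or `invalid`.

Key "zf" = 7a 66 is 2 bytes ≤ B = 5; zero-pad to 5 bytes: K' = 7a 66 00 00 00.
K' ⊕ ipad = 4c 50 36 36 36; K' ⊕ opad = 26 3a 5c 5c 5c.
Inner hash: sum = 76+80+54+54+54+6 = 324; mod 256 = 68 → 44.
Outer hash (recomputed tag): sum = 38+58+92+92+92+68 = 440; mod 256 = 184 → b8.
Recomputed tag = b8; claimed = b8 → match.

valid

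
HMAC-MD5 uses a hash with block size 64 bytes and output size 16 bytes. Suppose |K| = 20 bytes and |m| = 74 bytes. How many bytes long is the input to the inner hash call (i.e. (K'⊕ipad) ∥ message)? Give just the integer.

138

Key is 20 ≤ 64 bytes, zero-padded: |K'| = 64.
Inner input = (K'⊕ipad) ∥ m → 64 + 74 = 138 bytes.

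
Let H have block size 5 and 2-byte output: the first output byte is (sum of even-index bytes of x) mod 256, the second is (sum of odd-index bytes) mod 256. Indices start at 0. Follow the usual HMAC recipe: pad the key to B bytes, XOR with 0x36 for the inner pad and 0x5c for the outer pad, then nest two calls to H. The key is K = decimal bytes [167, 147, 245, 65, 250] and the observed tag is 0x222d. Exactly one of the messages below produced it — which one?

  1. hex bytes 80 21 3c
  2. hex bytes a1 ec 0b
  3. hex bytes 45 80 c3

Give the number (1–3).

1

Key decimal bytes [167, 147, 245, 65, 250] = a7 93 f5 41 fa is exactly B = 5 bytes: K' = a7 93 f5 41 fa.
K' ⊕ ipad = 91 a5 c3 77 cc; K' ⊕ opad = fb cf a9 1d a6.
m1: inner = H(91 a5 c3 77 cc 80 21 3c) = 41 d8; tag = H(fb cf a9 1d a6 41 d8) = 222d ← matches
m2: inner = H(91 a5 c3 77 cc a1 ec 0b) = 0c c8; tag = H(fb cf a9 1d a6 0c c8) = 12f8
m3: inner = H(91 a5 c3 77 cc 45 80 c3) = a0 24; tag = H(fb cf a9 1d a6 a0 24) = 6e8c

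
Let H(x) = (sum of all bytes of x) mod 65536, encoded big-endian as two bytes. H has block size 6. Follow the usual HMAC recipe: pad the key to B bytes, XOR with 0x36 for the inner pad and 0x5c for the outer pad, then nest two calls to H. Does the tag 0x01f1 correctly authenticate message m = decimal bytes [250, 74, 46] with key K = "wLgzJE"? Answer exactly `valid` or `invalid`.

Key "wLgzJE" = 77 4c 67 7a 4a 45 is exactly B = 6 bytes: K' = 77 4c 67 7a 4a 45.
K' ⊕ ipad = 41 7a 51 4c 7c 73; K' ⊕ opad = 2b 10 3b 26 16 19.
Inner hash: sum = 65+122+81+76+124+115+250+74+46 = 953 → 03 b9.
Outer hash (recomputed tag): sum = 43+16+59+38+22+25+3+185 = 391 → 01 87.
Recomputed tag = 0187; claimed = 01f1 → mismatch.

invalid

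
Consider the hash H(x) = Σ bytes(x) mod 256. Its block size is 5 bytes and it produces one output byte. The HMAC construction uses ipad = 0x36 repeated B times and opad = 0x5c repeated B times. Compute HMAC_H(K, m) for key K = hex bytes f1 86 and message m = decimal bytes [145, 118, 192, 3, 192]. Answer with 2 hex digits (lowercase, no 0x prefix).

3e

Key hex bytes f1 86 is 2 bytes ≤ B = 5; zero-pad to 5 bytes: K' = f1 86 00 00 00.
K' ⊕ ipad = c7 b0 36 36 36.  K' ⊕ opad = ad da 5c 5c 5c.
Inner input = (K'⊕ipad) ∥ m = c7 b0 36 36 36 ∥ 91 76 c0 03 c0.
Inner hash: sum = 199+176+54+54+54+145+118+192+3+192 = 1187; mod 256 = 163 → a3.
Outer input = (K'⊕opad) ∥ inner = ad da 5c 5c 5c ∥ a3.
Outer hash (tag): sum = 173+218+92+92+92+163 = 830; mod 256 = 62 → 3e.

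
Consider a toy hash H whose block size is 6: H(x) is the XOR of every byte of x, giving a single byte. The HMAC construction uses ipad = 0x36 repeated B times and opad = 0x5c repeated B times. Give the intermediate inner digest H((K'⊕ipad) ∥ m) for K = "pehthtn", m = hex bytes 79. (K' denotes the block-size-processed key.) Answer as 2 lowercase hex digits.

02

Key "pehthtn" = 70 65 68 74 68 74 6e is 7 bytes > B = 6, so hash it first: H(key) = 7b, then zero-pad to 6 bytes: K' = 7b 00 00 00 00 00.
K' ⊕ ipad = 4d 36 36 36 36 36.
Inner input = 4d 36 36 36 36 36 ∥ 79.
Inner hash: XOR 4d⊕36⊕36⊕36⊕36⊕36⊕79 = 02.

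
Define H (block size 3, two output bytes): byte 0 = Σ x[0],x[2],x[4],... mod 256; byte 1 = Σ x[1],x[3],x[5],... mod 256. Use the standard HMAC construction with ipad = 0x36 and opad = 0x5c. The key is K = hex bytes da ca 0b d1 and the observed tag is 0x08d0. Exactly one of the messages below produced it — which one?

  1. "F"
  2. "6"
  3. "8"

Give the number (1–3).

1

Key hex bytes da ca 0b d1 is 4 bytes > B = 3, so hash it first: H(key) = e5 9b, then zero-pad to 3 bytes: K' = e5 9b 00.
K' ⊕ ipad = d3 ad 36; K' ⊕ opad = b9 c7 5c.
m1: inner = H(d3 ad 36 46) = 09 f3; tag = H(b9 c7 5c 09 f3) = 08d0 ← matches
m2: inner = H(d3 ad 36 36) = 09 e3; tag = H(b9 c7 5c 09 e3) = f8d0
m3: inner = H(d3 ad 36 38) = 09 e5; tag = H(b9 c7 5c 09 e5) = fad0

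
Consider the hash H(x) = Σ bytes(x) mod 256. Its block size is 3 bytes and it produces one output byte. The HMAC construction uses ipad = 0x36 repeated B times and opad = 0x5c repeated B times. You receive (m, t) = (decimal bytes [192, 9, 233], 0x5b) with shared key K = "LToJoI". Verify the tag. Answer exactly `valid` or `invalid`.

invalid

Key "LToJoI" = 4c 54 6f 4a 6f 49 is 6 bytes > B = 3, so hash it first: H(key) = 11, then zero-pad to 3 bytes: K' = 11 00 00.
K' ⊕ ipad = 27 36 36; K' ⊕ opad = 4d 5c 5c.
Inner hash: sum = 39+54+54+192+9+233 = 581; mod 256 = 69 → 45.
Outer hash (recomputed tag): sum = 77+92+92+69 = 330; mod 256 = 74 → 4a.
Recomputed tag = 4a; claimed = 5b → mismatch.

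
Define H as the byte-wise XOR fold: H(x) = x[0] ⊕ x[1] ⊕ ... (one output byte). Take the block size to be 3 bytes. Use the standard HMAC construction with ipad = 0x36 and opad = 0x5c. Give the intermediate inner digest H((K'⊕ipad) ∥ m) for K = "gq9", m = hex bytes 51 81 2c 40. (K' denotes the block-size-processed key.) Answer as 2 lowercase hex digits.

a5

Key "gq9" = 67 71 39 is exactly B = 3 bytes: K' = 67 71 39.
K' ⊕ ipad = 51 47 0f.
Inner input = 51 47 0f ∥ 51 81 2c 40.
Inner hash: XOR 51⊕47⊕0f⊕51⊕81⊕2c⊕40 = a5.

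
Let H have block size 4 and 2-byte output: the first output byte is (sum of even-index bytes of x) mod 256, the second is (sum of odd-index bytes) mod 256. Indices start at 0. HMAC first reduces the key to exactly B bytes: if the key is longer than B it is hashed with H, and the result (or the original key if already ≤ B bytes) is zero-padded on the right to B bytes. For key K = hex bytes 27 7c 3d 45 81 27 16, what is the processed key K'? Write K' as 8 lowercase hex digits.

|K| = 7 > B = 4, so first hash the key.
H(K): even-index sum = 251 mod 256 = 251; odd-index sum = 232 mod 256 = 232 → fb e8.
Zero-pad H(K) = fb e8 to 4 bytes: K' = fb e8 00 00.

fbe80000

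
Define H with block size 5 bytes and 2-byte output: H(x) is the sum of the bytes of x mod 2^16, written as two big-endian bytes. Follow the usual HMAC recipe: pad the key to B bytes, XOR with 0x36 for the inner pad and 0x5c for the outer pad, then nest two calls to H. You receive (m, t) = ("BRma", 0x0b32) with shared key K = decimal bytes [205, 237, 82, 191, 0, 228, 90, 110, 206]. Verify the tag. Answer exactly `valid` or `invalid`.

Key decimal bytes [205, 237, 82, 191, 0, 228, 90, 110, 206] = cd ed 52 bf 00 e4 5a 6e ce is 9 bytes > B = 5, so hash it first: H(key) = 05 45, then zero-pad to 5 bytes: K' = 05 45 00 00 00.
K' ⊕ ipad = 33 73 36 36 36; K' ⊕ opad = 59 19 5c 5c 5c.
Inner hash: sum = 51+115+54+54+54+66+82+109+97 = 682 → 02 aa.
Outer hash (recomputed tag): sum = 89+25+92+92+92+2+170 = 562 → 02 32.
Recomputed tag = 0232; claimed = 0b32 → mismatch.

invalid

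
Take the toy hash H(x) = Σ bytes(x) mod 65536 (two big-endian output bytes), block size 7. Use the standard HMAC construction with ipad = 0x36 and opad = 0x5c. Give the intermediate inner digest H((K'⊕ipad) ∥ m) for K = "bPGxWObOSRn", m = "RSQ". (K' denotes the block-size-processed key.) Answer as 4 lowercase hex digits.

0326

Key "bPGxWObOSRn" = 62 50 47 78 57 4f 62 4f 53 52 6e is 11 bytes > B = 7, so hash it first: H(key) = 03 db, then zero-pad to 7 bytes: K' = 03 db 00 00 00 00 00.
K' ⊕ ipad = 35 ed 36 36 36 36 36.
Inner input = 35 ed 36 36 36 36 36 ∥ 52 53 51.
Inner hash: sum = 53+237+54+54+54+54+54+82+83+81 = 806 → 03 26.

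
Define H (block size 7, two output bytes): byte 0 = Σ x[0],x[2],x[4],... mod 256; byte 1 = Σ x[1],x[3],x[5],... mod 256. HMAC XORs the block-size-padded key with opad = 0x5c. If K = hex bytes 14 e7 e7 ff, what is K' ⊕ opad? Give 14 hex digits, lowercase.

Key hex bytes 14 e7 e7 ff is 4 bytes ≤ B = 7; zero-pad to 7 bytes: K' = 14 e7 e7 ff 00 00 00.
XOR each byte with 0x5c: 14⊕5c=48, e7⊕5c=bb, e7⊕5c=bb, ff⊕5c=a3, 00⊕5c=5c, 00⊕5c=5c, 00⊕5c=5c.

48bbbba35c5c5c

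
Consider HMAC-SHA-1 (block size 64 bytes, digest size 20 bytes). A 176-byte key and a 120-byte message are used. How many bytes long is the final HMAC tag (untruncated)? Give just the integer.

The tag is one SHA-1 digest: 20 bytes.

20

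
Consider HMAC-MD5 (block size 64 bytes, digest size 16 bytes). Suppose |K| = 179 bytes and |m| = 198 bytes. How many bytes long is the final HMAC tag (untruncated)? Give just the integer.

16

The tag is one MD5 digest: 16 bytes.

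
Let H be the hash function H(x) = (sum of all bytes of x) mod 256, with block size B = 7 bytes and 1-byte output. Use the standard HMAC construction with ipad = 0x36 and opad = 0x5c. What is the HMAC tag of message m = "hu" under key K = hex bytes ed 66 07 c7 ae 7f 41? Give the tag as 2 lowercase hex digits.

Key hex bytes ed 66 07 c7 ae 7f 41 is exactly B = 7 bytes: K' = ed 66 07 c7 ae 7f 41.
K' ⊕ ipad = db 50 31 f1 98 49 77.  K' ⊕ opad = b1 3a 5b 9b f2 23 1d.
Inner input = (K'⊕ipad) ∥ m = db 50 31 f1 98 49 77 ∥ 68 75.
Inner hash: sum = 219+80+49+241+152+73+119+104+117 = 1154; mod 256 = 130 → 82.
Outer input = (K'⊕opad) ∥ inner = b1 3a 5b 9b f2 23 1d ∥ 82.
Outer hash (tag): sum = 177+58+91+155+242+35+29+130 = 917; mod 256 = 149 → 95.

95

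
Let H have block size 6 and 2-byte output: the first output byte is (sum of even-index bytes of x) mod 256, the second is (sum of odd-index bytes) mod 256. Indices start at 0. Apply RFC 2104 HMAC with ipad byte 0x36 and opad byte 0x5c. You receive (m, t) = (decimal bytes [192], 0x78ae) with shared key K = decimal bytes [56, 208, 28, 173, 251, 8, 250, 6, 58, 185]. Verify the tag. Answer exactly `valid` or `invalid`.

Key decimal bytes [56, 208, 28, 173, 251, 8, 250, 6, 58, 185] = 38 d0 1c ad fb 08 fa 06 3a b9 is 10 bytes > B = 6, so hash it first: H(key) = 83 44, then zero-pad to 6 bytes: K' = 83 44 00 00 00 00.
K' ⊕ ipad = b5 72 36 36 36 36; K' ⊕ opad = df 18 5c 5c 5c 5c.
Inner hash: even-index sum = 481 mod 256 = 225; odd-index sum = 222 mod 256 = 222 → e1 de.
Outer hash (recomputed tag): even-index sum = 632 mod 256 = 120; odd-index sum = 430 mod 256 = 174 → 78 ae.
Recomputed tag = 78ae; claimed = 78ae → match.

valid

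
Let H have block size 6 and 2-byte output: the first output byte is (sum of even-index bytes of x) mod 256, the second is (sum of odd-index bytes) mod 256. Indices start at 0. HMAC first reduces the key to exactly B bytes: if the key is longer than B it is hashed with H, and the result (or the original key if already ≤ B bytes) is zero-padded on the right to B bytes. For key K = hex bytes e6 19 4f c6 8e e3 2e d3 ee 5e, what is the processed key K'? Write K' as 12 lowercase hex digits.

|K| = 10 > B = 6, so first hash the key.
H(K): even-index sum = 735 mod 256 = 223; odd-index sum = 755 mod 256 = 243 → df f3.
Zero-pad H(K) = df f3 to 6 bytes: K' = df f3 00 00 00 00.

dff300000000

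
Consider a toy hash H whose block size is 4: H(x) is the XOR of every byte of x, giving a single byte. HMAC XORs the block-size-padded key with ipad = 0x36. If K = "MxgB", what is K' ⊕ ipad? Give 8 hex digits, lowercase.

Key "MxgB" = 4d 78 67 42 is exactly B = 4 bytes: K' = 4d 78 67 42.
XOR each byte with 0x36: 4d⊕36=7b, 78⊕36=4e, 67⊕36=51, 42⊕36=74.

7b4e5174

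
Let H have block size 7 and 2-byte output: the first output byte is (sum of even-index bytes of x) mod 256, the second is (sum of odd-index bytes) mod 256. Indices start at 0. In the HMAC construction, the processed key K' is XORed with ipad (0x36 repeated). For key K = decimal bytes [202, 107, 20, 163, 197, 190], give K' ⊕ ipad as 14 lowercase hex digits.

Key decimal bytes [202, 107, 20, 163, 197, 190] = ca 6b 14 a3 c5 be is 6 bytes ≤ B = 7; zero-pad to 7 bytes: K' = ca 6b 14 a3 c5 be 00.
XOR each byte with 0x36: ca⊕36=fc, 6b⊕36=5d, 14⊕36=22, a3⊕36=95, c5⊕36=f3, be⊕36=88, 00⊕36=36.

fc5d2295f38836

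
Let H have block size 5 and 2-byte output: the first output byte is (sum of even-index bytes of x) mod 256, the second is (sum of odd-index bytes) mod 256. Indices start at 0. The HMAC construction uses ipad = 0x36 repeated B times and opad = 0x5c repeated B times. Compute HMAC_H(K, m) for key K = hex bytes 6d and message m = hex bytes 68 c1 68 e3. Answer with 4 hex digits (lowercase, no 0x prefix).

Key hex bytes 6d is 1 byte ≤ B = 5; zero-pad to 5 bytes: K' = 6d 00 00 00 00.
K' ⊕ ipad = 5b 36 36 36 36.  K' ⊕ opad = 31 5c 5c 5c 5c.
Inner input = (K'⊕ipad) ∥ m = 5b 36 36 36 36 ∥ 68 c1 68 e3.
Inner hash: even-index sum = 619 mod 256 = 107; odd-index sum = 316 mod 256 = 60 → 6b 3c.
Outer input = (K'⊕opad) ∥ inner = 31 5c 5c 5c 5c ∥ 6b 3c.
Outer hash (tag): even-index sum = 293 mod 256 = 37; odd-index sum = 291 mod 256 = 35 → 25 23.

2523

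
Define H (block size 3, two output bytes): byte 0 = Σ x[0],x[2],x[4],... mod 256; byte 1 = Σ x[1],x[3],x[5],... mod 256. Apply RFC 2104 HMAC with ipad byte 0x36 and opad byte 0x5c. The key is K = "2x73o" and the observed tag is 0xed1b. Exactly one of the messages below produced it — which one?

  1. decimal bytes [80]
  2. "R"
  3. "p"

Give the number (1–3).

Key "2x73o" = 32 78 37 33 6f is 5 bytes > B = 3, so hash it first: H(key) = d8 ab, then zero-pad to 3 bytes: K' = d8 ab 00.
K' ⊕ ipad = ee 9d 36; K' ⊕ opad = 84 f7 5c.
m1: inner = H(ee 9d 36 50) = 24 ed; tag = H(84 f7 5c 24 ed) = cd1b
m2: inner = H(ee 9d 36 52) = 24 ef; tag = H(84 f7 5c 24 ef) = cf1b
m3: inner = H(ee 9d 36 70) = 24 0d; tag = H(84 f7 5c 24 0d) = ed1b ← matches

3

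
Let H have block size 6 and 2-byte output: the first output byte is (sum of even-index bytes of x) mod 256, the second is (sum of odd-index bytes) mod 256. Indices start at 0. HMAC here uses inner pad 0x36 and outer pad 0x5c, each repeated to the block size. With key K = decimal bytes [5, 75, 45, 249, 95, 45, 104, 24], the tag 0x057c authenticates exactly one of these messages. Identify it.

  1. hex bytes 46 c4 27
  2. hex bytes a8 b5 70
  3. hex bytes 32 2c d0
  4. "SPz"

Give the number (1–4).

Key decimal bytes [5, 75, 45, 249, 95, 45, 104, 24] = 05 4b 2d f9 5f 2d 68 18 is 8 bytes > B = 6, so hash it first: H(key) = f9 89, then zero-pad to 6 bytes: K' = f9 89 00 00 00 00.
K' ⊕ ipad = cf bf 36 36 36 36; K' ⊕ opad = a5 d5 5c 5c 5c 5c.
m1: inner = H(cf bf 36 36 36 36 46 c4 27) = a8 ef; tag = H(a5 d5 5c 5c 5c 5c a8 ef) = 057c ← matches
m2: inner = H(cf bf 36 36 36 36 a8 b5 70) = 53 e0; tag = H(a5 d5 5c 5c 5c 5c 53 e0) = b06d
m3: inner = H(cf bf 36 36 36 36 32 2c d0) = 3d 57; tag = H(a5 d5 5c 5c 5c 5c 3d 57) = 9ae4
m4: inner = H(cf bf 36 36 36 36 53 50 7a) = 08 7b; tag = H(a5 d5 5c 5c 5c 5c 08 7b) = 6508

1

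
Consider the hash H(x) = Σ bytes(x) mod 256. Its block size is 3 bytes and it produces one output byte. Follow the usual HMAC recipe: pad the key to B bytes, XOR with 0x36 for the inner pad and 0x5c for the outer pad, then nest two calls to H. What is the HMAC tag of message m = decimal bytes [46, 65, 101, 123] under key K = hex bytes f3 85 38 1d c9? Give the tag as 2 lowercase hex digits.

Key hex bytes f3 85 38 1d c9 is 5 bytes > B = 3, so hash it first: H(key) = 96, then zero-pad to 3 bytes: K' = 96 00 00.
K' ⊕ ipad = a0 36 36.  K' ⊕ opad = ca 5c 5c.
Inner input = (K'⊕ipad) ∥ m = a0 36 36 ∥ 2e 41 65 7b.
Inner hash: sum = 160+54+54+46+65+101+123 = 603; mod 256 = 91 → 5b.
Outer input = (K'⊕opad) ∥ inner = ca 5c 5c ∥ 5b.
Outer hash (tag): sum = 202+92+92+91 = 477; mod 256 = 221 → dd.

dd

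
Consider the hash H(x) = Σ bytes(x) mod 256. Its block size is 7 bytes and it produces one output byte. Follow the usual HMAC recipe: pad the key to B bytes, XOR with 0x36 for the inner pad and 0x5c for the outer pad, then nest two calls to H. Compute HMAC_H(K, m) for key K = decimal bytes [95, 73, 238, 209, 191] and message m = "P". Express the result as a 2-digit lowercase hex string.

Key decimal bytes [95, 73, 238, 209, 191] = 5f 49 ee d1 bf is 5 bytes ≤ B = 7; zero-pad to 7 bytes: K' = 5f 49 ee d1 bf 00 00.
K' ⊕ ipad = 69 7f d8 e7 89 36 36.  K' ⊕ opad = 03 15 b2 8d e3 5c 5c.
Inner input = (K'⊕ipad) ∥ m = 69 7f d8 e7 89 36 36 ∥ 50.
Inner hash: sum = 105+127+216+231+137+54+54+80 = 1004; mod 256 = 236 → ec.
Outer input = (K'⊕opad) ∥ inner = 03 15 b2 8d e3 5c 5c ∥ ec.
Outer hash (tag): sum = 3+21+178+141+227+92+92+236 = 990; mod 256 = 222 → de.

de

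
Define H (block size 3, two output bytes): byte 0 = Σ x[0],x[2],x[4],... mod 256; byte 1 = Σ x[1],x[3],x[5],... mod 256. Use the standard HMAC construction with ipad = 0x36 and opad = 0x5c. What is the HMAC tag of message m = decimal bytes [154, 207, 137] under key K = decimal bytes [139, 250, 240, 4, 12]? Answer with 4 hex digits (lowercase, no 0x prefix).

2258

Key decimal bytes [139, 250, 240, 4, 12] = 8b fa f0 04 0c is 5 bytes > B = 3, so hash it first: H(key) = 87 fe, then zero-pad to 3 bytes: K' = 87 fe 00.
K' ⊕ ipad = b1 c8 36.  K' ⊕ opad = db a2 5c.
Inner input = (K'⊕ipad) ∥ m = b1 c8 36 ∥ 9a cf 89.
Inner hash: even-index sum = 438 mod 256 = 182; odd-index sum = 491 mod 256 = 235 → b6 eb.
Outer input = (K'⊕opad) ∥ inner = db a2 5c ∥ b6 eb.
Outer hash (tag): even-index sum = 546 mod 256 = 34; odd-index sum = 344 mod 256 = 88 → 22 58.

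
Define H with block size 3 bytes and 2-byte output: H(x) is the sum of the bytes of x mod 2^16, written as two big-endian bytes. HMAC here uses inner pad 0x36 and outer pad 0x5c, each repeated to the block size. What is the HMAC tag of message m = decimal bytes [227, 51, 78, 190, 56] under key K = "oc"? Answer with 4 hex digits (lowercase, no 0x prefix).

010f

Key "oc" = 6f 63 is 2 bytes ≤ B = 3; zero-pad to 3 bytes: K' = 6f 63 00.
K' ⊕ ipad = 59 55 36.  K' ⊕ opad = 33 3f 5c.
Inner input = (K'⊕ipad) ∥ m = 59 55 36 ∥ e3 33 4e be 38.
Inner hash: sum = 89+85+54+227+51+78+190+56 = 830 → 03 3e.
Outer input = (K'⊕opad) ∥ inner = 33 3f 5c ∥ 03 3e.
Outer hash (tag): sum = 51+63+92+3+62 = 271 → 01 0f.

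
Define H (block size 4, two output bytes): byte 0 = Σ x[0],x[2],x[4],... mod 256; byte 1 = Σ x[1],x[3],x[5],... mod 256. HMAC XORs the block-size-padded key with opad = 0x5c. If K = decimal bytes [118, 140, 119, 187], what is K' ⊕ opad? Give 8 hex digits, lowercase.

Key decimal bytes [118, 140, 119, 187] = 76 8c 77 bb is exactly B = 4 bytes: K' = 76 8c 77 bb.
XOR each byte with 0x5c: 76⊕5c=2a, 8c⊕5c=d0, 77⊕5c=2b, bb⊕5c=e7.

2ad02be7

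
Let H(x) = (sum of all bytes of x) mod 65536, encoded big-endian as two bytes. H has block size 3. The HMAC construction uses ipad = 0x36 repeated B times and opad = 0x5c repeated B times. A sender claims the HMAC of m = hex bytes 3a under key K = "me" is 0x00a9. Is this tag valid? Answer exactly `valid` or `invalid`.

Key "me" = 6d 65 is 2 bytes ≤ B = 3; zero-pad to 3 bytes: K' = 6d 65 00.
K' ⊕ ipad = 5b 53 36; K' ⊕ opad = 31 39 5c.
Inner hash: sum = 91+83+54+58 = 286 → 01 1e.
Outer hash (recomputed tag): sum = 49+57+92+1+30 = 229 → 00 e5.
Recomputed tag = 00e5; claimed = 00a9 → mismatch.

invalid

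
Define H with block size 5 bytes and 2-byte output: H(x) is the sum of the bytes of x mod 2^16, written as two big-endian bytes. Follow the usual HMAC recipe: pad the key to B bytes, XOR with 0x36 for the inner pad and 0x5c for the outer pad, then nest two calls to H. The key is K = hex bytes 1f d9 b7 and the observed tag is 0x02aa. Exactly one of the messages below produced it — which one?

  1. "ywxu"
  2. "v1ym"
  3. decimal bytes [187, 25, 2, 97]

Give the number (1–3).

Key hex bytes 1f d9 b7 is 3 bytes ≤ B = 5; zero-pad to 5 bytes: K' = 1f d9 b7 00 00.
K' ⊕ ipad = 29 ef 81 36 36; K' ⊕ opad = 43 85 eb 5c 5c.
m1: inner = H(29 ef 81 36 36 79 77 78 75) = 03 e2; tag = H(43 85 eb 5c 5c 03 e2) = 0350
m2: inner = H(29 ef 81 36 36 76 31 79 6d) = 03 92; tag = H(43 85 eb 5c 5c 03 92) = 0300
m3: inner = H(29 ef 81 36 36 bb 19 02 61) = 03 3c; tag = H(43 85 eb 5c 5c 03 3c) = 02aa ← matches

3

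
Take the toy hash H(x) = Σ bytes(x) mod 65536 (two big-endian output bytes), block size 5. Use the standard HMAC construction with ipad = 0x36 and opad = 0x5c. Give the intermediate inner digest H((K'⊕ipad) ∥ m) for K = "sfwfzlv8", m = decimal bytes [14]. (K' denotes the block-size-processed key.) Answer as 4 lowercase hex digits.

Key "sfwfzlv8" = 73 66 77 66 7a 6c 76 38 is 8 bytes > B = 5, so hash it first: H(key) = 03 4a, then zero-pad to 5 bytes: K' = 03 4a 00 00 00.
K' ⊕ ipad = 35 7c 36 36 36.
Inner input = 35 7c 36 36 36 ∥ 0e.
Inner hash: sum = 53+124+54+54+54+14 = 353 → 01 61.

0161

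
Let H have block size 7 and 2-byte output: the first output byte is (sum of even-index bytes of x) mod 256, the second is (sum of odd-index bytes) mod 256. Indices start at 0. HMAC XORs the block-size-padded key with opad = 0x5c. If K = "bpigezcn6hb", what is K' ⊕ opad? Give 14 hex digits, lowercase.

Key "bpigezcn6hb" = 62 70 69 67 65 7a 63 6e 36 68 62 is 11 bytes > B = 7, so hash it first: H(key) = 2b 27, then zero-pad to 7 bytes: K' = 2b 27 00 00 00 00 00.
XOR each byte with 0x5c: 2b⊕5c=77, 27⊕5c=7b, 00⊕5c=5c, 00⊕5c=5c, 00⊕5c=5c, 00⊕5c=5c, 00⊕5c=5c.

777b5c5c5c5c5c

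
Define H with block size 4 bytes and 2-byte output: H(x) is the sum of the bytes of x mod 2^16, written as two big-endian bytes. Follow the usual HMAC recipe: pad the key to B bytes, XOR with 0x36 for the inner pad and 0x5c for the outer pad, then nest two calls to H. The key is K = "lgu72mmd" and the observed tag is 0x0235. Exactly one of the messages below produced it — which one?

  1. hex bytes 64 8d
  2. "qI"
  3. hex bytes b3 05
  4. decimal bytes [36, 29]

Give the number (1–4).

1

Key "lgu72mmd" = 6c 67 75 37 32 6d 6d 64 is 8 bytes > B = 4, so hash it first: H(key) = 02 ef, then zero-pad to 4 bytes: K' = 02 ef 00 00.
K' ⊕ ipad = 34 d9 36 36; K' ⊕ opad = 5e b3 5c 5c.
m1: inner = H(34 d9 36 36 64 8d) = 02 6a; tag = H(5e b3 5c 5c 02 6a) = 0235 ← matches
m2: inner = H(34 d9 36 36 71 49) = 02 33; tag = H(5e b3 5c 5c 02 33) = 01fe
m3: inner = H(34 d9 36 36 b3 05) = 02 31; tag = H(5e b3 5c 5c 02 31) = 01fc
m4: inner = H(34 d9 36 36 24 1d) = 01 ba; tag = H(5e b3 5c 5c 01 ba) = 0284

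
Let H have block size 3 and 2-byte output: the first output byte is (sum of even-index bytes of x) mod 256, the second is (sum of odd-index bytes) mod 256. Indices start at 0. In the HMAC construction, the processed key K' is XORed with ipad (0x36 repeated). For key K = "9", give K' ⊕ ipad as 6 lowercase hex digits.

0f3636

Key "9" = 39 is 1 byte ≤ B = 3; zero-pad to 3 bytes: K' = 39 00 00.
XOR each byte with 0x36: 39⊕36=0f, 00⊕36=36, 00⊕36=36.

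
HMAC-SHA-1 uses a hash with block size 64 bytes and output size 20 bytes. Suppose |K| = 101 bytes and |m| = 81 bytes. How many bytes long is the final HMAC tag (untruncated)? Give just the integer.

The tag is one SHA-1 digest: 20 bytes.

20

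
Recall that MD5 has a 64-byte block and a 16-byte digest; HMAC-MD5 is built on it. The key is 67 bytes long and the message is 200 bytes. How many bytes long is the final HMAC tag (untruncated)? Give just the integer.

16

The tag is one MD5 digest: 16 bytes.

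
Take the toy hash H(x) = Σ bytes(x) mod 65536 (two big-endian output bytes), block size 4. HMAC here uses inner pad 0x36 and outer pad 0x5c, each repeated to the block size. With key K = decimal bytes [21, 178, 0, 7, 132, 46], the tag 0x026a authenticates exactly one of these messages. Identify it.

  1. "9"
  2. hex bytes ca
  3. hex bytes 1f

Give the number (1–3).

3

Key decimal bytes [21, 178, 0, 7, 132, 46] = 15 b2 00 07 84 2e is 6 bytes > B = 4, so hash it first: H(key) = 01 80, then zero-pad to 4 bytes: K' = 01 80 00 00.
K' ⊕ ipad = 37 b6 36 36; K' ⊕ opad = 5d dc 5c 5c.
m1: inner = H(37 b6 36 36 39) = 01 92; tag = H(5d dc 5c 5c 01 92) = 0284
m2: inner = H(37 b6 36 36 ca) = 02 23; tag = H(5d dc 5c 5c 02 23) = 0216
m3: inner = H(37 b6 36 36 1f) = 01 78; tag = H(5d dc 5c 5c 01 78) = 026a ← matches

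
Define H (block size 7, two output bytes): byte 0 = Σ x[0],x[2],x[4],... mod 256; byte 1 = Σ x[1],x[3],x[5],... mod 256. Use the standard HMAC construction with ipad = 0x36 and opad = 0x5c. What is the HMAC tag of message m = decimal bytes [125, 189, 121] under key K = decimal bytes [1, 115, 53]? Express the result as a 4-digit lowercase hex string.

Key decimal bytes [1, 115, 53] = 01 73 35 is 3 bytes ≤ B = 7; zero-pad to 7 bytes: K' = 01 73 35 00 00 00 00.
K' ⊕ ipad = 37 45 03 36 36 36 36.  K' ⊕ opad = 5d 2f 69 5c 5c 5c 5c.
Inner input = (K'⊕ipad) ∥ m = 37 45 03 36 36 36 36 ∥ 7d bd 79.
Inner hash: even-index sum = 355 mod 256 = 99; odd-index sum = 423 mod 256 = 167 → 63 a7.
Outer input = (K'⊕opad) ∥ inner = 5d 2f 69 5c 5c 5c 5c ∥ 63 a7.
Outer hash (tag): even-index sum = 549 mod 256 = 37; odd-index sum = 330 mod 256 = 74 → 25 4a.

254a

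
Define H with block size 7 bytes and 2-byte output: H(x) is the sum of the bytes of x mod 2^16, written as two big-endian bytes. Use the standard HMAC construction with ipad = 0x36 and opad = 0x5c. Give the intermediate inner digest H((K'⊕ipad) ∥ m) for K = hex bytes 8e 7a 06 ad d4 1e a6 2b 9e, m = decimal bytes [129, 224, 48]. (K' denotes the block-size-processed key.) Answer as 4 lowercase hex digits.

02fb

Key hex bytes 8e 7a 06 ad d4 1e a6 2b 9e is 9 bytes > B = 7, so hash it first: H(key) = 04 1c, then zero-pad to 7 bytes: K' = 04 1c 00 00 00 00 00.
K' ⊕ ipad = 32 2a 36 36 36 36 36.
Inner input = 32 2a 36 36 36 36 36 ∥ 81 e0 30.
Inner hash: sum = 50+42+54+54+54+54+54+129+224+48 = 763 → 02 fb.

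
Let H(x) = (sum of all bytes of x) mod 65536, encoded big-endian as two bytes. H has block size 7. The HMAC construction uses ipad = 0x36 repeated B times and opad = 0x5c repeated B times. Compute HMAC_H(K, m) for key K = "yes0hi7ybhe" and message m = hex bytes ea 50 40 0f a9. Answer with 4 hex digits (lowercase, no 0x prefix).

030d

Key "yes0hi7ybhe" = 79 65 73 30 68 69 37 79 62 68 65 is 11 bytes > B = 7, so hash it first: H(key) = 04 31, then zero-pad to 7 bytes: K' = 04 31 00 00 00 00 00.
K' ⊕ ipad = 32 07 36 36 36 36 36.  K' ⊕ opad = 58 6d 5c 5c 5c 5c 5c.
Inner input = (K'⊕ipad) ∥ m = 32 07 36 36 36 36 36 ∥ ea 50 40 0f a9.
Inner hash: sum = 50+7+54+54+54+54+54+234+80+64+15+169 = 889 → 03 79.
Outer input = (K'⊕opad) ∥ inner = 58 6d 5c 5c 5c 5c 5c ∥ 03 79.
Outer hash (tag): sum = 88+109+92+92+92+92+92+3+121 = 781 → 03 0d.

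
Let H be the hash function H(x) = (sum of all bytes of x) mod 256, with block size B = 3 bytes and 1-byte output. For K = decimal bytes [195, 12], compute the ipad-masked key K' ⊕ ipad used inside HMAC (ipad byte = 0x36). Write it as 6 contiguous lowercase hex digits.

Key decimal bytes [195, 12] = c3 0c is 2 bytes ≤ B = 3; zero-pad to 3 bytes: K' = c3 0c 00.
XOR each byte with 0x36: c3⊕36=f5, 0c⊕36=3a, 00⊕36=36.

f53a36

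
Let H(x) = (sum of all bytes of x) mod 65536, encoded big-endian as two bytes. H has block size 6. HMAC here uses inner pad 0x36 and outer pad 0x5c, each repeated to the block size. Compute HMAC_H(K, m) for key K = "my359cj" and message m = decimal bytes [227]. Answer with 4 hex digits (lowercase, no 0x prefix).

Key "my359cj" = 6d 79 33 35 39 63 6a is 7 bytes > B = 6, so hash it first: H(key) = 02 54, then zero-pad to 6 bytes: K' = 02 54 00 00 00 00.
K' ⊕ ipad = 34 62 36 36 36 36.  K' ⊕ opad = 5e 08 5c 5c 5c 5c.
Inner input = (K'⊕ipad) ∥ m = 34 62 36 36 36 36 ∥ e3.
Inner hash: sum = 52+98+54+54+54+54+227 = 593 → 02 51.
Outer input = (K'⊕opad) ∥ inner = 5e 08 5c 5c 5c 5c ∥ 02 51.
Outer hash (tag): sum = 94+8+92+92+92+92+2+81 = 553 → 02 29.

0229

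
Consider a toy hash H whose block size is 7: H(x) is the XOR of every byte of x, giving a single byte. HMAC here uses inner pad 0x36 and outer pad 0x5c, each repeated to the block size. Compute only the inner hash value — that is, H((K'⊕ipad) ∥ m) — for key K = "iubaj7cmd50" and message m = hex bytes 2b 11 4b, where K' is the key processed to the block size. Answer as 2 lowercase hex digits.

Key "iubaj7cmd50" = 69 75 62 61 6a 37 63 6d 64 35 30 is 11 bytes > B = 7, so hash it first: H(key) = 2d, then zero-pad to 7 bytes: K' = 2d 00 00 00 00 00 00.
K' ⊕ ipad = 1b 36 36 36 36 36 36.
Inner input = 1b 36 36 36 36 36 36 ∥ 2b 11 4b.
Inner hash: XOR 1b⊕36⊕36⊕36⊕36⊕36⊕36⊕2b⊕11⊕4b = 6a.

6a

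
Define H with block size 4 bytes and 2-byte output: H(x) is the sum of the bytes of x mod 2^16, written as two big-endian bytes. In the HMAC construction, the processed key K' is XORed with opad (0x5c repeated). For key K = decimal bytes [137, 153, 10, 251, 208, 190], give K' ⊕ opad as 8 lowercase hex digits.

5fe95c5c

Key decimal bytes [137, 153, 10, 251, 208, 190] = 89 99 0a fb d0 be is 6 bytes > B = 4, so hash it first: H(key) = 03 b5, then zero-pad to 4 bytes: K' = 03 b5 00 00.
XOR each byte with 0x5c: 03⊕5c=5f, b5⊕5c=e9, 00⊕5c=5c, 00⊕5c=5c.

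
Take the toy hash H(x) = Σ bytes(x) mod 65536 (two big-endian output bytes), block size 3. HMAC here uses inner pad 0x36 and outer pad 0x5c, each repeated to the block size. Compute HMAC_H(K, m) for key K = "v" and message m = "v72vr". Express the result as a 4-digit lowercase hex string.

Key "v" = 76 is 1 byte ≤ B = 3; zero-pad to 3 bytes: K' = 76 00 00.
K' ⊕ ipad = 40 36 36.  K' ⊕ opad = 2a 5c 5c.
Inner input = (K'⊕ipad) ∥ m = 40 36 36 ∥ 76 37 32 76 72.
Inner hash: sum = 64+54+54+118+55+50+118+114 = 627 → 02 73.
Outer input = (K'⊕opad) ∥ inner = 2a 5c 5c ∥ 02 73.
Outer hash (tag): sum = 42+92+92+2+115 = 343 → 01 57.

0157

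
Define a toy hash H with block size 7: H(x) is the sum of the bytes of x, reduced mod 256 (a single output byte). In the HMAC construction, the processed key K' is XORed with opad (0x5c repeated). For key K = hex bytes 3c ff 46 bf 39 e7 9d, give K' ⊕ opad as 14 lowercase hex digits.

60a31ae365bbc1

Key hex bytes 3c ff 46 bf 39 e7 9d is exactly B = 7 bytes: K' = 3c ff 46 bf 39 e7 9d.
XOR each byte with 0x5c: 3c⊕5c=60, ff⊕5c=a3, 46⊕5c=1a, bf⊕5c=e3, 39⊕5c=65, e7⊕5c=bb, 9d⊕5c=c1.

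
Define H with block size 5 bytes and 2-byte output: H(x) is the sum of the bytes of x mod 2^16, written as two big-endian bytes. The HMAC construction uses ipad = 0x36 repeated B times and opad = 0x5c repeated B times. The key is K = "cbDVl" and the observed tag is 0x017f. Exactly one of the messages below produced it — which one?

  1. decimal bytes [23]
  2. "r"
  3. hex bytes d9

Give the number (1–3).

3

Key "cbDVl" = 63 62 44 56 6c is exactly B = 5 bytes: K' = 63 62 44 56 6c.
K' ⊕ ipad = 55 54 72 60 5a; K' ⊕ opad = 3f 3e 18 0a 30.
m1: inner = H(55 54 72 60 5a 17) = 01 ec; tag = H(3f 3e 18 0a 30 01 ec) = 01bc
m2: inner = H(55 54 72 60 5a 72) = 02 47; tag = H(3f 3e 18 0a 30 02 47) = 0118
m3: inner = H(55 54 72 60 5a d9) = 02 ae; tag = H(3f 3e 18 0a 30 02 ae) = 017f ← matches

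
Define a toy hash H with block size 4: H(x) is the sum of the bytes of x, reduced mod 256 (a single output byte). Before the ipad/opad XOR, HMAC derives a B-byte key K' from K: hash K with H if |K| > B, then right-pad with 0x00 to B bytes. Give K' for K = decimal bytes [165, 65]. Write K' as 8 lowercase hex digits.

a5410000

Key decimal bytes [165, 65] = a5 41 is 2 bytes ≤ B = 4; zero-pad to 4 bytes: K' = a5 41 00 00.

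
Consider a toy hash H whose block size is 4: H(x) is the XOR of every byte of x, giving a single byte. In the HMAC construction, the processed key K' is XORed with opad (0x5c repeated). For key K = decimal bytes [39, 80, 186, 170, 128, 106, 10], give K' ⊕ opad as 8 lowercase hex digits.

db5c5c5c

Key decimal bytes [39, 80, 186, 170, 128, 106, 10] = 27 50 ba aa 80 6a 0a is 7 bytes > B = 4, so hash it first: H(key) = 87, then zero-pad to 4 bytes: K' = 87 00 00 00.
XOR each byte with 0x5c: 87⊕5c=db, 00⊕5c=5c, 00⊕5c=5c, 00⊕5c=5c.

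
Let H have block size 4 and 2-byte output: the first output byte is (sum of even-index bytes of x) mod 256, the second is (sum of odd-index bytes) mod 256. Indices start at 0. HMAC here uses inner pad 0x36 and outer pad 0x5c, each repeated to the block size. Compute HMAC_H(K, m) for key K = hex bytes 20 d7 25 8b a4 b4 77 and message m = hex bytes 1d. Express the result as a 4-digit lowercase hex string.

Key hex bytes 20 d7 25 8b a4 b4 77 is 7 bytes > B = 4, so hash it first: H(key) = 60 16, then zero-pad to 4 bytes: K' = 60 16 00 00.
K' ⊕ ipad = 56 20 36 36.  K' ⊕ opad = 3c 4a 5c 5c.
Inner input = (K'⊕ipad) ∥ m = 56 20 36 36 ∥ 1d.
Inner hash: even-index sum = 169 mod 256 = 169; odd-index sum = 86 mod 256 = 86 → a9 56.
Outer input = (K'⊕opad) ∥ inner = 3c 4a 5c 5c ∥ a9 56.
Outer hash (tag): even-index sum = 321 mod 256 = 65; odd-index sum = 252 mod 256 = 252 → 41 fc.

41fc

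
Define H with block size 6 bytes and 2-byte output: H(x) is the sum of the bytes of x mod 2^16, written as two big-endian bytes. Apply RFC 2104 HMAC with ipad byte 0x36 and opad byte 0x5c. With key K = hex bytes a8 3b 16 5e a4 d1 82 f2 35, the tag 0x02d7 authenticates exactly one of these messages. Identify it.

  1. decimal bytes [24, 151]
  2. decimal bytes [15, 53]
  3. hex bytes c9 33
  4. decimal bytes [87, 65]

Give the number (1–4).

Key hex bytes a8 3b 16 5e a4 d1 82 f2 35 is 9 bytes > B = 6, so hash it first: H(key) = 04 75, then zero-pad to 6 bytes: K' = 04 75 00 00 00 00.
K' ⊕ ipad = 32 43 36 36 36 36; K' ⊕ opad = 58 29 5c 5c 5c 5c.
m1: inner = H(32 43 36 36 36 36 18 97) = 01 fc; tag = H(58 29 5c 5c 5c 5c 01 fc) = 02ee
m2: inner = H(32 43 36 36 36 36 0f 35) = 01 91; tag = H(58 29 5c 5c 5c 5c 01 91) = 0283
m3: inner = H(32 43 36 36 36 36 c9 33) = 02 49; tag = H(58 29 5c 5c 5c 5c 02 49) = 023c
m4: inner = H(32 43 36 36 36 36 57 41) = 01 e5; tag = H(58 29 5c 5c 5c 5c 01 e5) = 02d7 ← matches

4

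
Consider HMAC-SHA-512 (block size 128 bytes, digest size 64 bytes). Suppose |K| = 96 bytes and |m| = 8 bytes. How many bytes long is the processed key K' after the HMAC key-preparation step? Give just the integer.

128

Key is 96 ≤ 128 bytes, zero-padded: |K'| = 128.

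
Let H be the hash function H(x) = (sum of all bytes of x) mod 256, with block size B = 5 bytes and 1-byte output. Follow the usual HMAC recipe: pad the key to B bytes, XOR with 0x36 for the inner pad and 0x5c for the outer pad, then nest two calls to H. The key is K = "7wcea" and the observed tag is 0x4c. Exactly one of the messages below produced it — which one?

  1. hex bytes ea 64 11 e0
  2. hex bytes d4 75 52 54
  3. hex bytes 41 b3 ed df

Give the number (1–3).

3

Key "7wcea" = 37 77 63 65 61 is exactly B = 5 bytes: K' = 37 77 63 65 61.
K' ⊕ ipad = 01 41 55 53 57; K' ⊕ opad = 6b 2b 3f 39 3d.
m1: inner = H(01 41 55 53 57 ea 64 11 e0) = 80; tag = H(6b 2b 3f 39 3d 80) = cb
m2: inner = H(01 41 55 53 57 d4 75 52 54) = 30; tag = H(6b 2b 3f 39 3d 30) = 7b
m3: inner = H(01 41 55 53 57 41 b3 ed df) = 01; tag = H(6b 2b 3f 39 3d 01) = 4c ← matches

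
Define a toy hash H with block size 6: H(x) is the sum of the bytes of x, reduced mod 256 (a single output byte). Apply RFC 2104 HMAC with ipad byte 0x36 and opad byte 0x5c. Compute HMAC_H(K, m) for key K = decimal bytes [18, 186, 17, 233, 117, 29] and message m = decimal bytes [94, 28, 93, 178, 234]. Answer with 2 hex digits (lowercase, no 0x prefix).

Key decimal bytes [18, 186, 17, 233, 117, 29] = 12 ba 11 e9 75 1d is exactly B = 6 bytes: K' = 12 ba 11 e9 75 1d.
K' ⊕ ipad = 24 8c 27 df 43 2b.  K' ⊕ opad = 4e e6 4d b5 29 41.
Inner input = (K'⊕ipad) ∥ m = 24 8c 27 df 43 2b ∥ 5e 1c 5d b2 ea.
Inner hash: sum = 36+140+39+223+67+43+94+28+93+178+234 = 1175; mod 256 = 151 → 97.
Outer input = (K'⊕opad) ∥ inner = 4e e6 4d b5 29 41 ∥ 97.
Outer hash (tag): sum = 78+230+77+181+41+65+151 = 823; mod 256 = 55 → 37.

37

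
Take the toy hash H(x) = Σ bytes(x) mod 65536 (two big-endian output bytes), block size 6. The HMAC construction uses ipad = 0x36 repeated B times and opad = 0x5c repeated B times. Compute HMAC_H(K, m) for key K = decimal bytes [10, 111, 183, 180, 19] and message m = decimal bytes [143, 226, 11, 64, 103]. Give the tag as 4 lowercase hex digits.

Key decimal bytes [10, 111, 183, 180, 19] = 0a 6f b7 b4 13 is 5 bytes ≤ B = 6; zero-pad to 6 bytes: K' = 0a 6f b7 b4 13 00.
K' ⊕ ipad = 3c 59 81 82 25 36.  K' ⊕ opad = 56 33 eb e8 4f 5c.
Inner input = (K'⊕ipad) ∥ m = 3c 59 81 82 25 36 ∥ 8f e2 0b 40 67.
Inner hash: sum = 60+89+129+130+37+54+143+226+11+64+103 = 1046 → 04 16.
Outer input = (K'⊕opad) ∥ inner = 56 33 eb e8 4f 5c ∥ 04 16.
Outer hash (tag): sum = 86+51+235+232+79+92+4+22 = 801 → 03 21.

0321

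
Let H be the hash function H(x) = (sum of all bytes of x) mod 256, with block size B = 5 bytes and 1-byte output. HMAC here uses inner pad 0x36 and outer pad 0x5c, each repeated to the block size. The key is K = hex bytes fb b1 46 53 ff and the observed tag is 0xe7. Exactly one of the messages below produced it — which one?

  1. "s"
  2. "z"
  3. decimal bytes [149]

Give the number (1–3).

Key hex bytes fb b1 46 53 ff is exactly B = 5 bytes: K' = fb b1 46 53 ff.
K' ⊕ ipad = cd 87 70 65 c9; K' ⊕ opad = a7 ed 1a 0f a3.
m1: inner = H(cd 87 70 65 c9 73) = 65; tag = H(a7 ed 1a 0f a3 65) = c5
m2: inner = H(cd 87 70 65 c9 7a) = 6c; tag = H(a7 ed 1a 0f a3 6c) = cc
m3: inner = H(cd 87 70 65 c9 95) = 87; tag = H(a7 ed 1a 0f a3 87) = e7 ← matches

3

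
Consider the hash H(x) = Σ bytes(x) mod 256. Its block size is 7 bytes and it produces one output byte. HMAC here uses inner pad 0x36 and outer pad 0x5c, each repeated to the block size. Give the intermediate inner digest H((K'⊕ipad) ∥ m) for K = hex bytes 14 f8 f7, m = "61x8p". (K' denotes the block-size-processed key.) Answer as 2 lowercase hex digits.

10

Key hex bytes 14 f8 f7 is 3 bytes ≤ B = 7; zero-pad to 7 bytes: K' = 14 f8 f7 00 00 00 00.
K' ⊕ ipad = 22 ce c1 36 36 36 36.
Inner input = 22 ce c1 36 36 36 36 ∥ 36 31 78 38 70.
Inner hash: sum = 34+206+193+54+54+54+54+54+49+120+56+112 = 1040; mod 256 = 16 → 10.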